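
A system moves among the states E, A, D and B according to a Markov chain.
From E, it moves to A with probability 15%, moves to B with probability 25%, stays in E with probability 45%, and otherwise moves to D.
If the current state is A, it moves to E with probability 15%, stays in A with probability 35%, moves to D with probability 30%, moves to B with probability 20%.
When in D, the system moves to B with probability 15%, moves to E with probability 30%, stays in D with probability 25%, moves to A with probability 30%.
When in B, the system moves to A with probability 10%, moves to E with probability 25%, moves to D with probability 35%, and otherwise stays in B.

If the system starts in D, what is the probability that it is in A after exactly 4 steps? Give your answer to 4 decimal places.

Propagate the distribution vector 4 steps from D.
After 0 steps: (0.0000, 0.0000, 1.0000, 0.0000)
After 1 step: (0.3000, 0.3000, 0.2500, 0.1500)
After 2 steps: (0.2925, 0.2400, 0.2500, 0.2175)
After 3 steps: (0.2970, 0.2246, 0.2545, 0.2239)
After 4 steps: (0.2997, 0.2219, 0.2539, 0.2245)
P(in A after 4 steps) = 0.2219

0.2219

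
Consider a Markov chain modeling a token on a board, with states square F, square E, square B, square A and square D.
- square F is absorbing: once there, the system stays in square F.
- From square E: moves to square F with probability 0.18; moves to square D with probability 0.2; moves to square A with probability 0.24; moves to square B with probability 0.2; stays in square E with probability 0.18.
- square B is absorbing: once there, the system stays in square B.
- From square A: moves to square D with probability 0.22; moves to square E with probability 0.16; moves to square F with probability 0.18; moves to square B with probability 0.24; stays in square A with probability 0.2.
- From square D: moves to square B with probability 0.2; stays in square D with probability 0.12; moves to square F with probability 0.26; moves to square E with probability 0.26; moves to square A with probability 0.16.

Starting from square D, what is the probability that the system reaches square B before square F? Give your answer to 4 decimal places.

0.4771

Let h(s) be the probability of absorption at square B starting from transient state s. Then h(square B) = 1 and h(square F) = 0. By first-step analysis:
h(square E) = 0.18·0 + 0.18·h(square E) + 0.2·1 + 0.24·h(square A) + 0.2·h(square D)
h(square A) = 0.18·0 + 0.16·h(square E) + 0.24·1 + 0.2·h(square A) + 0.22·h(square D)
h(square D) = 0.26·0 + 0.26·h(square E) + 0.2·1 + 0.16·h(square A) + 0.12·h(square D)
Solving: h(square E) = 0.5167, h(square A) = 0.5346, h(square D) = 0.4771.
Starting from square D, the probability is 0.4771.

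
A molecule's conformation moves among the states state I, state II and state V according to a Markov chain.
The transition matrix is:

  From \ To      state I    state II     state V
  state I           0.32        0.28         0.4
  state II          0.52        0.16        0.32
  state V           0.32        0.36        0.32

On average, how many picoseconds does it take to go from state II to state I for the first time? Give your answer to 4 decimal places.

Let t(s) be the expected number of picoseconds to first reach state I from state s, with t(state I) = 0. Conditioning on the first picosecond:
t(state II) = 1 + 0.16·t(state II) + 0.32·t(state V)
t(state V) = 1 + 0.36·t(state II) + 0.32·t(state V)
Solving: t(state II) = 2.1930, t(state V) = 2.6316.
Expected picoseconds from state II to state I: 2.1930.

2.1930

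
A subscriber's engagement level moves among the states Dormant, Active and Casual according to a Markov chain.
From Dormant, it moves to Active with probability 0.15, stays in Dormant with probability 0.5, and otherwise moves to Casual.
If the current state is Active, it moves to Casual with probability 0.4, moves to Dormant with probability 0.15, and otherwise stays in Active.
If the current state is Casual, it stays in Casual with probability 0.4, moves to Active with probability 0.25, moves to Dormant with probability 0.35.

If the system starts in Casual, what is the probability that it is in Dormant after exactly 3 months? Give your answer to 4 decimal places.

Propagate the distribution vector 3 months from Casual.
After 0 months: (0.0000, 0.0000, 1.0000)
After 1 month: (0.3500, 0.2500, 0.4000)
After 2 months: (0.3525, 0.2650, 0.3825)
After 3 months: (0.3499, 0.2678, 0.3824)
P(in Dormant after 3 months) = 0.3499

0.3499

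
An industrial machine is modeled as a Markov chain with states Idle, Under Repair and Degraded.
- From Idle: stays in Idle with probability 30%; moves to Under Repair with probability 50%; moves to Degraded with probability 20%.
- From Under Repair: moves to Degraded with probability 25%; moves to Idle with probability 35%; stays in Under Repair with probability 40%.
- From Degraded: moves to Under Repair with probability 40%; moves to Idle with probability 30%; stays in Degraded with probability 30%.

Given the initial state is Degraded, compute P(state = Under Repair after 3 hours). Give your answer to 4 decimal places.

Propagate the distribution vector 3 hours from Degraded.
After 0 hours: (0.0000, 0.0000, 1.0000)
After 1 hour: (0.3000, 0.4000, 0.3000)
After 2 hours: (0.3200, 0.4300, 0.2500)
After 3 hours: (0.3215, 0.4320, 0.2465)
P(in Under Repair after 3 hours) = 0.4320

0.4320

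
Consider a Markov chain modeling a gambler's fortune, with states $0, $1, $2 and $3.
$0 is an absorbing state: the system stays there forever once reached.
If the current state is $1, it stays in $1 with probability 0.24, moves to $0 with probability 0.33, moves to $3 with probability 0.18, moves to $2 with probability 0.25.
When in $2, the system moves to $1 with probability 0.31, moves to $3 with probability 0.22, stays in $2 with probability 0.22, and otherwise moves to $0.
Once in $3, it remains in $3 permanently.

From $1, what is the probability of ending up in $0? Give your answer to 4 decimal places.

Let h(s) be the probability of absorption at $0 starting from transient state s. Then h($0) = 1 and h($3) = 0. By first-step analysis:
h($1) = 0.33·1 + 0.24·h($1) + 0.25·h($2) + 0.18·0
h($2) = 0.25·1 + 0.31·h($1) + 0.22·h($2) + 0.22·0
Solving: h($1) = 0.6208, h($2) = 0.5672.
Starting from $1, the probability is 0.6208.

0.6208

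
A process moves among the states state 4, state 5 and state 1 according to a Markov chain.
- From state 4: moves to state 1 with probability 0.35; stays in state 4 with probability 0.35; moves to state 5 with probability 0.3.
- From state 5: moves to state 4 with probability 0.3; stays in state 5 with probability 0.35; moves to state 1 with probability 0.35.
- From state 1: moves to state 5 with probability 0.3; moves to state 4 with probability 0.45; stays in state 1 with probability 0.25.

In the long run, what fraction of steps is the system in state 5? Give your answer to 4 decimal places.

Let the stationary distribution be π with π = πP and π_1 + π_2 + π_3 = 1.
π_1 = 0.35·π_1 + 0.3·π_2 + 0.45·π_3
π_2 = 0.3·π_1 + 0.35·π_2 + 0.3·π_3
Solving with the normalization constraint gives π = (0.3660, 0.3158, 0.3182).
So the stationary probability of state 5 is 0.3158.

0.3158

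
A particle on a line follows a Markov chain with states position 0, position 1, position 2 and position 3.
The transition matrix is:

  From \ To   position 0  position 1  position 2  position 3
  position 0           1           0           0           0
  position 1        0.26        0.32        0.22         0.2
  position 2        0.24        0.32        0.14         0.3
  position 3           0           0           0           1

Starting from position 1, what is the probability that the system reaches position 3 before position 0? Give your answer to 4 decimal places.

0.4627

Let h(s) be the probability of absorption at position 3 starting from transient state s. Then h(position 3) = 1 and h(position 0) = 0. By first-step analysis:
h(position 1) = 0.26·0 + 0.32·h(position 1) + 0.22·h(position 2) + 0.2·1
h(position 2) = 0.24·0 + 0.32·h(position 1) + 0.14·h(position 2) + 0.3·1
Solving: h(position 1) = 0.4627, h(position 2) = 0.5210.
Starting from position 1, the probability is 0.4627.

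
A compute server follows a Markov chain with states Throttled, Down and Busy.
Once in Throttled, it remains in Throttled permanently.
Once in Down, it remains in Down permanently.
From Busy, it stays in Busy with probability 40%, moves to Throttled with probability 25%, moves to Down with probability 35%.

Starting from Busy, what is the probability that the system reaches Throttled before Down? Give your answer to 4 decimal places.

0.4167

Let h(s) be the probability of absorption at Throttled starting from transient state s. Then h(Throttled) = 1 and h(Down) = 0. By first-step analysis:
h(Busy) = 0.25·1 + 0.35·0 + 0.4·h(Busy)
Solving: h(Busy) = 0.4167.
Starting from Busy, the probability is 0.4167.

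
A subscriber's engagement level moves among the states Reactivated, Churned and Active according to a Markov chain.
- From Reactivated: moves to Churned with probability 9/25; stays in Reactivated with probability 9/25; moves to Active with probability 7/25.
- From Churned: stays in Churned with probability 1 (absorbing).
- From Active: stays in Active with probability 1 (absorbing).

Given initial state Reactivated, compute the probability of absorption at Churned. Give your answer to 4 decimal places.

Let h(s) be the probability of absorption at Churned starting from transient state s. Then h(Churned) = 1 and h(Active) = 0. By first-step analysis:
h(Reactivated) = 0.36·h(Reactivated) + 0.36·1 + 0.28·0
Solving: h(Reactivated) = 0.5625.
Starting from Reactivated, the probability is 0.5625.

0.5625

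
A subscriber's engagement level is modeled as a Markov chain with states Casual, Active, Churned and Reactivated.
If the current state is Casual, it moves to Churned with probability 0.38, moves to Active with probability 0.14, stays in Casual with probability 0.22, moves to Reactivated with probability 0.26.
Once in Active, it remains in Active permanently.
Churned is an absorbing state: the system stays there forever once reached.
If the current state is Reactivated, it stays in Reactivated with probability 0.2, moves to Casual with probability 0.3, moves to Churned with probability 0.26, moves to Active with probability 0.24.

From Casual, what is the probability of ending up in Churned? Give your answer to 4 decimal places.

0.6806

Let h(s) be the probability of absorption at Churned starting from transient state s. Then h(Churned) = 1 and h(Active) = 0. By first-step analysis:
h(Casual) = 0.22·h(Casual) + 0.14·0 + 0.38·1 + 0.26·h(Reactivated)
h(Reactivated) = 0.3·h(Casual) + 0.24·0 + 0.26·1 + 0.2·h(Reactivated)
Solving: h(Casual) = 0.6806, h(Reactivated) = 0.5802.
Starting from Casual, the probability is 0.6806.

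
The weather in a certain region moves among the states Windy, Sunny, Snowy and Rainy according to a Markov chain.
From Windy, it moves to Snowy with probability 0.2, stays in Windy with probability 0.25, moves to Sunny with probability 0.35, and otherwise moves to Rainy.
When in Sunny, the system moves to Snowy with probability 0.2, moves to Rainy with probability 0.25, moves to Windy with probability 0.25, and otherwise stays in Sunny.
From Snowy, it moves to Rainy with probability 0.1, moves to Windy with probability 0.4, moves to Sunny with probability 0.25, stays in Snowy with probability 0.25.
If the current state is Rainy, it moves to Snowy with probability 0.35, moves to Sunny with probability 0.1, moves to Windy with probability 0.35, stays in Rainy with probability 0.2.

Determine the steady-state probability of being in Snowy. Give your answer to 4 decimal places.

Let the stationary distribution be π with π = πP and π_1 + π_2 + π_3 + π_4 = 1.
π_1 = 0.25·π_1 + 0.25·π_2 + 0.4·π_3 + 0.35·π_4
π_2 = 0.35·π_1 + 0.3·π_2 + 0.25·π_3 + 0.1·π_4
π_3 = 0.2·π_1 + 0.2·π_2 + 0.25·π_3 + 0.35·π_4
Solving with the normalization constraint gives π = (0.3050, 0.2654, 0.2404, 0.1892).
So the stationary probability of Snowy is 0.2404.

0.2404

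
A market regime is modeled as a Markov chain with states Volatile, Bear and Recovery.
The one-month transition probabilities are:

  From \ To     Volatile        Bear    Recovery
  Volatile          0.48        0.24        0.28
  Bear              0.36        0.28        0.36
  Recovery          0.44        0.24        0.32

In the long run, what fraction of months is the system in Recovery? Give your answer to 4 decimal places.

0.3125

Let the stationary distribution be π with π = πP and π_1 + π_2 + π_3 = 1.
π_1 = 0.48·π_1 + 0.36·π_2 + 0.44·π_3
π_2 = 0.24·π_1 + 0.28·π_2 + 0.24·π_3
Solving with the normalization constraint gives π = (0.4375, 0.2500, 0.3125).
So the stationary probability of Recovery is 0.3125.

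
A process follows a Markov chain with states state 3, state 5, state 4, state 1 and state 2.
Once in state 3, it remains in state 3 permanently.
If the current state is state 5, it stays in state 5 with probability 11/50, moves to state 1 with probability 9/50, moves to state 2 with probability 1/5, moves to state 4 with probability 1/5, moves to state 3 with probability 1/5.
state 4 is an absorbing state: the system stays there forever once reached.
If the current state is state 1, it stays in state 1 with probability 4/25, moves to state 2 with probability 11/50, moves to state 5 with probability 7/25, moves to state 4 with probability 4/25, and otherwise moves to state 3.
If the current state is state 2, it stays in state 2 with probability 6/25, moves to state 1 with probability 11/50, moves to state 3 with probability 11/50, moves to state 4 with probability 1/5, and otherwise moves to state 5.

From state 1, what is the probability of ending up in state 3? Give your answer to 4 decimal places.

0.5207

Let h(s) be the probability of absorption at state 3 starting from transient state s. Then h(state 3) = 1 and h(state 4) = 0. By first-step analysis:
h(state 5) = 0.2·1 + 0.22·h(state 5) + 0.2·0 + 0.18·h(state 1) + 0.2·h(state 2)
h(state 1) = 0.18·1 + 0.28·h(state 5) + 0.16·0 + 0.16·h(state 1) + 0.22·h(state 2)
h(state 2) = 0.22·1 + 0.12·h(state 5) + 0.2·0 + 0.22·h(state 1) + 0.24·h(state 2)
Solving: h(state 5) = 0.5101, h(state 1) = 0.5207, h(state 2) = 0.5207.
Starting from state 1, the probability is 0.5207.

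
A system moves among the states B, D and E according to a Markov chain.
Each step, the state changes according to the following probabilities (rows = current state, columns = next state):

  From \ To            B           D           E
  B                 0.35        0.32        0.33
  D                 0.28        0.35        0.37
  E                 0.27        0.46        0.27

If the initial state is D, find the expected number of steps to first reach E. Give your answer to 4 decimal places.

Let t(s) be the expected number of steps to first reach E from state s, with t(E) = 0. Conditioning on the first step:
t(B) = 1 + 0.35·t(B) + 0.32·t(D)
t(D) = 1 + 0.28·t(B) + 0.35·t(D)
Solving: t(B) = 2.9138, t(D) = 2.7936.
Expected steps from D to E: 2.7936.

2.7936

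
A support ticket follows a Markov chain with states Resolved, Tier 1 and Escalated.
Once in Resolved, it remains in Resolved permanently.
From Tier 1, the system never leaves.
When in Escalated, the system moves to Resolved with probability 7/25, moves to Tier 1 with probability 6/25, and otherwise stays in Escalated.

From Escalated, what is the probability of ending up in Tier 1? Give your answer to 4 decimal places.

0.4615

Let h(s) be the probability of absorption at Tier 1 starting from transient state s. Then h(Tier 1) = 1 and h(Resolved) = 0. By first-step analysis:
h(Escalated) = 0.28·0 + 0.24·1 + 0.48·h(Escalated)
Solving: h(Escalated) = 0.4615.
Starting from Escalated, the probability is 0.4615.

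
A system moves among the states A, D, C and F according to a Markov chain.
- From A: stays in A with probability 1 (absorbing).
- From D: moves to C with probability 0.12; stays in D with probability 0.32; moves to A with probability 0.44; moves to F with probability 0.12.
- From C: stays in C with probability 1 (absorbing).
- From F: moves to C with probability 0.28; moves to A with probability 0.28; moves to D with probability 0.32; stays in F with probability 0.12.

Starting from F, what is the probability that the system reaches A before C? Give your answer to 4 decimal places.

0.5914

Let h(s) be the probability of absorption at A starting from transient state s. Then h(A) = 1 and h(C) = 0. By first-step analysis:
h(D) = 0.44·1 + 0.32·h(D) + 0.12·0 + 0.12·h(F)
h(F) = 0.28·1 + 0.32·h(D) + 0.28·0 + 0.12·h(F)
Solving: h(D) = 0.7514, h(F) = 0.5914.
Starting from F, the probability is 0.5914.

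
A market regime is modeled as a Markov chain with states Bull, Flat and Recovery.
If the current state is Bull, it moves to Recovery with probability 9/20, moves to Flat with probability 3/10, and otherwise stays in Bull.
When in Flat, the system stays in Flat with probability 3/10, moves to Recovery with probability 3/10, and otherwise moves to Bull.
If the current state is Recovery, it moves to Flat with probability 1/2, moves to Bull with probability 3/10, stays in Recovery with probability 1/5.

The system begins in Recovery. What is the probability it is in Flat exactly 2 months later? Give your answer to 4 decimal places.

Sum over the intermediate state after 1 month:
P = P(Recovery→Bull)·P(Bull→Flat) + P(Recovery→Flat)·P(Flat→Flat) + P(Recovery→Recovery)·P(Recovery→Flat)
  = 0.3×0.3 + 0.5×0.3 + 0.2×0.5
  = 0.0900 + 0.1500 + 0.1000 = 0.3400

0.3400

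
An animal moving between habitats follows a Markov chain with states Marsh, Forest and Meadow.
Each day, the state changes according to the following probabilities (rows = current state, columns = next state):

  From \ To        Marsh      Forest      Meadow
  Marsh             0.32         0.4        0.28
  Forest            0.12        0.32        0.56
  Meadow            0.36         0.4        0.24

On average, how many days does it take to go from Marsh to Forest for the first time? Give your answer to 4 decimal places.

Let t(s) be the expected number of days to first reach Forest from state s, with t(Forest) = 0. Conditioning on the first day:
t(Marsh) = 1 + 0.32·t(Marsh) + 0.28·t(Meadow)
t(Meadow) = 1 + 0.36·t(Marsh) + 0.24·t(Meadow)
Solving: t(Marsh) = 2.5000, t(Meadow) = 2.5000.
Expected days from Marsh to Forest: 2.5000.

2.5000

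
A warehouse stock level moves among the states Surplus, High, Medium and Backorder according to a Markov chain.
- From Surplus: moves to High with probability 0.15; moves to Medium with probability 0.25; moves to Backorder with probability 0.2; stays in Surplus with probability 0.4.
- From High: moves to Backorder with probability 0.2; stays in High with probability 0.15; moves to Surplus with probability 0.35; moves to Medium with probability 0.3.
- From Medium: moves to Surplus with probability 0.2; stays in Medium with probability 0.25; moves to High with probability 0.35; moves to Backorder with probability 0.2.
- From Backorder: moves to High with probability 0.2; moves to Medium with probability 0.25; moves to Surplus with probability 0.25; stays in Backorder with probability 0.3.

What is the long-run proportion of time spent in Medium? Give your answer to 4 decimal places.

0.2607

Let the stationary distribution be π with π = πP and π_1 + π_2 + π_3 + π_4 = 1.
π_1 = 0.4·π_1 + 0.35·π_2 + 0.2·π_3 + 0.25·π_4
π_2 = 0.15·π_1 + 0.15·π_2 + 0.35·π_3 + 0.2·π_4
π_3 = 0.25·π_1 + 0.3·π_2 + 0.25·π_3 + 0.25·π_4
Solving with the normalization constraint gives π = (0.3039, 0.2132, 0.2607, 0.2222).
So the stationary probability of Medium is 0.2607.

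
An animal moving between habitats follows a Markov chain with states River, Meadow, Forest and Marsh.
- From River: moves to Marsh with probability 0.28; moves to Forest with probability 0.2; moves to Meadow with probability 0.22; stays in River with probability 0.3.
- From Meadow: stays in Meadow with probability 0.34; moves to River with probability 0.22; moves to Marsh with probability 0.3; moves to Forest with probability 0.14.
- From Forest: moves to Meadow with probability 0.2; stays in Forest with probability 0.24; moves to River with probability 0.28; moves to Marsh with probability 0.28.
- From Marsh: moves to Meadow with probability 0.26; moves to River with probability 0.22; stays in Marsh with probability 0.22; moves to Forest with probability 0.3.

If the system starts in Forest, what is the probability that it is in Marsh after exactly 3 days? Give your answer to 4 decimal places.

0.2690

Propagate the distribution vector 3 days from Forest.
After 0 days: (0.0000, 0.0000, 1.0000, 0.0000)
After 1 day: (0.2800, 0.2000, 0.2400, 0.2800)
After 2 days: (0.2568, 0.2504, 0.2256, 0.2672)
After 3 days: (0.2541, 0.2562, 0.2207, 0.2690)
P(in Marsh after 3 days) = 0.2690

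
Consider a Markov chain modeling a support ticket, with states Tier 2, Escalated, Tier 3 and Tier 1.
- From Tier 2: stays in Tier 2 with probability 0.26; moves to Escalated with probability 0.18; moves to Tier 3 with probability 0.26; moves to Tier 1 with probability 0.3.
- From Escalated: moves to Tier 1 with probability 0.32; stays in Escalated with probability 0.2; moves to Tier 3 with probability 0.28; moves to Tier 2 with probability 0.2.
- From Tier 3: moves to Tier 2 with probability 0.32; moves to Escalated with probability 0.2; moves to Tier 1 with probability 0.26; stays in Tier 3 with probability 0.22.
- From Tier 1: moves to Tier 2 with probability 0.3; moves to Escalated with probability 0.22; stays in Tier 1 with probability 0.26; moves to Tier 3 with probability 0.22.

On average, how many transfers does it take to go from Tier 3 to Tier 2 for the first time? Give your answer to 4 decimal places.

Let t(s) be the expected number of transfers to first reach Tier 2 from state s, with t(Tier 2) = 0. Conditioning on the first transfer:
t(Escalated) = 1 + 0.2·t(Escalated) + 0.28·t(Tier 3) + 0.32·t(Tier 1)
t(Tier 3) = 1 + 0.2·t(Escalated) + 0.22·t(Tier 3) + 0.26·t(Tier 1)
t(Tier 1) = 1 + 0.22·t(Escalated) + 0.22·t(Tier 3) + 0.26·t(Tier 1)
Solving: t(Escalated) = 3.8680, t(Tier 3) = 3.4495, t(Tier 1) = 3.5268.
Expected transfers from Tier 3 to Tier 2: 3.4495.

3.4495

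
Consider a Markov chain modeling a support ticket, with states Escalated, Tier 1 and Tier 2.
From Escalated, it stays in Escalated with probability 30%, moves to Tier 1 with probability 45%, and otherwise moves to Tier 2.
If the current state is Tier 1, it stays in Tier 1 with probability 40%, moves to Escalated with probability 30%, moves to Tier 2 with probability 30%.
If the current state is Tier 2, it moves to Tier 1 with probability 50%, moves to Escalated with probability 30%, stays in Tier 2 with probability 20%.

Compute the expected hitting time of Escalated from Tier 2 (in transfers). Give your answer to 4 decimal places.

3.3333

Let t(s) be the expected number of transfers to first reach Escalated from state s, with t(Escalated) = 0. Conditioning on the first transfer:
t(Tier 1) = 1 + 0.4·t(Tier 1) + 0.3·t(Tier 2)
t(Tier 2) = 1 + 0.5·t(Tier 1) + 0.2·t(Tier 2)
Solving: t(Tier 1) = 3.3333, t(Tier 2) = 3.3333.
Expected transfers from Tier 2 to Escalated: 3.3333.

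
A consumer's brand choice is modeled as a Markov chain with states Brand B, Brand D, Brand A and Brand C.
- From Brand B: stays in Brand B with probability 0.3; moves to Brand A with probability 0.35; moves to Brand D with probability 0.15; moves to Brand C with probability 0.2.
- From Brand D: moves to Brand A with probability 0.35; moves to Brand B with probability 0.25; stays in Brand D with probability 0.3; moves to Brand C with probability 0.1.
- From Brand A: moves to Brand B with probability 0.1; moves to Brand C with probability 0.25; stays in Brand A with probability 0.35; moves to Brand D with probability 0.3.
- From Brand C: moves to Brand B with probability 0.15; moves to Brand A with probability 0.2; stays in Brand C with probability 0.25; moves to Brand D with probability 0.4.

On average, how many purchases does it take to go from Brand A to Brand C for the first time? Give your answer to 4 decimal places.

Let t(s) be the expected number of purchases to first reach Brand C from state s, with t(Brand C) = 0. Conditioning on the first purchase:
t(Brand B) = 1 + 0.3·t(Brand B) + 0.15·t(Brand D) + 0.35·t(Brand A)
t(Brand D) = 1 + 0.25·t(Brand B) + 0.3·t(Brand D) + 0.35·t(Brand A)
t(Brand A) = 1 + 0.1·t(Brand B) + 0.3·t(Brand D) + 0.35·t(Brand A)
Solving: t(Brand B) = 5.1632, t(Brand D) = 5.7707, t(Brand A) = 4.9962.
Expected purchases from Brand A to Brand C: 4.9962.

4.9962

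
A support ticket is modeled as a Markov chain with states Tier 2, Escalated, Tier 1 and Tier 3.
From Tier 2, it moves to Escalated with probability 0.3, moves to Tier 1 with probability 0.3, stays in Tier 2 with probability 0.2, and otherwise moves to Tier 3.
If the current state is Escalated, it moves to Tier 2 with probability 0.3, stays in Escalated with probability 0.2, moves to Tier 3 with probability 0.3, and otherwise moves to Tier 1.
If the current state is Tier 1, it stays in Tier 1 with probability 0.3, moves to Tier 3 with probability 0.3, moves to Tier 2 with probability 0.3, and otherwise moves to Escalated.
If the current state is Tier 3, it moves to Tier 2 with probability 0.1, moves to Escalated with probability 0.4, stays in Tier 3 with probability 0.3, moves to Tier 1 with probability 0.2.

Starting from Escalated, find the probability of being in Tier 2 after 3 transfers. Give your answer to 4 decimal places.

Propagate the distribution vector 3 transfers from Escalated.
After 0 transfers: (0.0000, 1.0000, 0.0000, 0.0000)
After 1 transfer: (0.3000, 0.2000, 0.2000, 0.3000)
After 2 transfers: (0.2100, 0.2700, 0.2500, 0.2700)
After 3 transfers: (0.2250, 0.2500, 0.2460, 0.2790)
P(in Tier 2 after 3 transfers) = 0.2250

0.2250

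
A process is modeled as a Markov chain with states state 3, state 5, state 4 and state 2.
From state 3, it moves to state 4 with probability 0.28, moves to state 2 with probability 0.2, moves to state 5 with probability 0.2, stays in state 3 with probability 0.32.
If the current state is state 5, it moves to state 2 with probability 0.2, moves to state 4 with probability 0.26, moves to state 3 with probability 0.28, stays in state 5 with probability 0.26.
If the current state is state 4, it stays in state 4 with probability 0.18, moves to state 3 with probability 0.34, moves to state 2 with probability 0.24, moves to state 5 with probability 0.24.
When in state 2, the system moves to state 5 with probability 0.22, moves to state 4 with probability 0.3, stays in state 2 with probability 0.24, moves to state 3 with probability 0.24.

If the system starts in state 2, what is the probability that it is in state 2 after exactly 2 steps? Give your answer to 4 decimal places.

Propagate the distribution vector 2 steps from state 2.
After 0 steps: (0.0000, 0.0000, 0.0000, 1.0000)
After 1 step: (0.2400, 0.2200, 0.3000, 0.2400)
After 2 steps: (0.2980, 0.2300, 0.2504, 0.2216)
P(in state 2 after 2 steps) = 0.2216

0.2216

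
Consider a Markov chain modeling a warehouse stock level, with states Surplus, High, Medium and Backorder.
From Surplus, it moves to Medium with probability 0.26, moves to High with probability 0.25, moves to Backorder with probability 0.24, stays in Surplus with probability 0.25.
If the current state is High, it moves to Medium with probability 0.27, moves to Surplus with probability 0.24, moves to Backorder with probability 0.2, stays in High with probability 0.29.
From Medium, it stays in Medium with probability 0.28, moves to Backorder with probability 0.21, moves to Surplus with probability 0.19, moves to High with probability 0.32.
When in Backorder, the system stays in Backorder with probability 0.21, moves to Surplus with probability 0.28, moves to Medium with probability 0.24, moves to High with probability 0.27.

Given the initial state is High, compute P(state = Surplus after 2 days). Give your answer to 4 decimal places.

Propagate the distribution vector 2 days from High.
After 0 days: (0.0000, 1.0000, 0.0000, 0.0000)
After 1 day: (0.2400, 0.2900, 0.2700, 0.2000)
After 2 days: (0.2369, 0.2845, 0.2643, 0.2143)
P(in Surplus after 2 days) = 0.2369

0.2369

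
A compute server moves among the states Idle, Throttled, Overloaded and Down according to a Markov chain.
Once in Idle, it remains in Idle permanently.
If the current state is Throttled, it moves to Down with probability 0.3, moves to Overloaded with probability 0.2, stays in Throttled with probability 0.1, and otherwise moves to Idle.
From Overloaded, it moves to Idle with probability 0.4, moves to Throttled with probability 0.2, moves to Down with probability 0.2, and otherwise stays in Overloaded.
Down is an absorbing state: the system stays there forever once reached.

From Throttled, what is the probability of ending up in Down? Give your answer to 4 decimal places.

0.4118

Let h(s) be the probability of absorption at Down starting from transient state s. Then h(Down) = 1 and h(Idle) = 0. By first-step analysis:
h(Throttled) = 0.4·0 + 0.1·h(Throttled) + 0.2·h(Overloaded) + 0.3·1
h(Overloaded) = 0.4·0 + 0.2·h(Throttled) + 0.2·h(Overloaded) + 0.2·1
Solving: h(Throttled) = 0.4118, h(Overloaded) = 0.3529.
Starting from Throttled, the probability is 0.4118.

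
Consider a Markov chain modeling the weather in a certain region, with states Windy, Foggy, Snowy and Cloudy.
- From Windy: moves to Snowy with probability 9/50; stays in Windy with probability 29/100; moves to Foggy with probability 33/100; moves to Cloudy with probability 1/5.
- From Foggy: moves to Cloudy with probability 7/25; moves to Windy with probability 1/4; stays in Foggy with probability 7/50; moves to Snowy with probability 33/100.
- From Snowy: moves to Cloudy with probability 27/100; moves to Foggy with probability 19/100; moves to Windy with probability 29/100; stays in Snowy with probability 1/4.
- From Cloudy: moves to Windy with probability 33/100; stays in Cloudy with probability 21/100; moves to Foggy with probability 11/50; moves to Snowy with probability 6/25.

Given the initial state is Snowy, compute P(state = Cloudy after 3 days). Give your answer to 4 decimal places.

Propagate the distribution vector 3 days from Snowy.
After 0 days: (0.0000, 0.0000, 1.0000, 0.0000)
After 1 day: (0.2900, 0.1900, 0.2500, 0.2700)
After 2 days: (0.2932, 0.2292, 0.2422, 0.2354)
After 3 days: (0.2902, 0.2267, 0.2455, 0.2376)
P(in Cloudy after 3 days) = 0.2376

0.2376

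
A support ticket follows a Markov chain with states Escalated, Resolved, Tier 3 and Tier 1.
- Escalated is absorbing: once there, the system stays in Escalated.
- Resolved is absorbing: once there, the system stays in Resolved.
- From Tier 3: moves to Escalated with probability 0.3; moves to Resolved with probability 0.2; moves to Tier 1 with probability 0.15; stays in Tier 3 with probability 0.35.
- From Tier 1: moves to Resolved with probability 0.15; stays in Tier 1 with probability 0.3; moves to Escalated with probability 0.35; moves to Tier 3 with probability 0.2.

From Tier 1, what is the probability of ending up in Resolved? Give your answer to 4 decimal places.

0.3235

Let h(s) be the probability of absorption at Resolved starting from transient state s. Then h(Resolved) = 1 and h(Escalated) = 0. By first-step analysis:
h(Tier 3) = 0.3·0 + 0.2·1 + 0.35·h(Tier 3) + 0.15·h(Tier 1)
h(Tier 1) = 0.35·0 + 0.15·1 + 0.2·h(Tier 3) + 0.3·h(Tier 1)
Solving: h(Tier 3) = 0.3824, h(Tier 1) = 0.3235.
Starting from Tier 1, the probability is 0.3235.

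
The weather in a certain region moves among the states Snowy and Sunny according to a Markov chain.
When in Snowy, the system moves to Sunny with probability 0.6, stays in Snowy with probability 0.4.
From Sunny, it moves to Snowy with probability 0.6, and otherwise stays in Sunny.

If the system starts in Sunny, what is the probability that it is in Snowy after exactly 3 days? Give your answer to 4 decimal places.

0.5040

Propagate the distribution vector 3 days from Sunny.
After 0 days: (0.0000, 1.0000)
After 1 day: (0.6000, 0.4000)
After 2 days: (0.4800, 0.5200)
After 3 days: (0.5040, 0.4960)
P(in Snowy after 3 days) = 0.5040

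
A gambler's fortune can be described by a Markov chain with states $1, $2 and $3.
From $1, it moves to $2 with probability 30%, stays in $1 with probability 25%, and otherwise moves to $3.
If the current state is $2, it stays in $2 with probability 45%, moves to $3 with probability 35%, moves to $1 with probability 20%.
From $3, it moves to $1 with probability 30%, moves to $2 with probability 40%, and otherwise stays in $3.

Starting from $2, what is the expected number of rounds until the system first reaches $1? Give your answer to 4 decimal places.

4.2857

Let t(s) be the expected number of rounds to first reach $1 from state s, with t($1) = 0. Conditioning on the first round:
t($2) = 1 + 0.45·t($2) + 0.35·t($3)
t($3) = 1 + 0.4·t($2) + 0.3·t($3)
Solving: t($2) = 4.2857, t($3) = 3.8776.
Expected rounds from $2 to $1: 4.2857.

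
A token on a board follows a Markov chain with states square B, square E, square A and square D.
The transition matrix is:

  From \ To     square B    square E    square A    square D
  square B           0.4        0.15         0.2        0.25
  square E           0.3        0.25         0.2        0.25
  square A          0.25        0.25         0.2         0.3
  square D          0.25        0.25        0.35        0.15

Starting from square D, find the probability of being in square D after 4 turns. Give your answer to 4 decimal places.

0.2383

Propagate the distribution vector 4 turns from square D.
After 0 turns: (0.0000, 0.0000, 0.0000, 1.0000)
After 1 turn: (0.2500, 0.2500, 0.3500, 0.1500)
After 2 turns: (0.3000, 0.2250, 0.2225, 0.2525)
After 3 turns: (0.3063, 0.2200, 0.2379, 0.2359)
After 4 turns: (0.3069, 0.2194, 0.2354, 0.2383)
P(in square D after 4 turns) = 0.2383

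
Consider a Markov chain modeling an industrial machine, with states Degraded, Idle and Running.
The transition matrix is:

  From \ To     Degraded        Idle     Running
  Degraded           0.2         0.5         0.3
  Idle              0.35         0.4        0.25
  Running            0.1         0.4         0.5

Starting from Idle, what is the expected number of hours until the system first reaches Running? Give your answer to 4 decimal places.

3.7705

Let t(s) be the expected number of hours to first reach Running from state s, with t(Running) = 0. Conditioning on the first hour:
t(Degraded) = 1 + 0.2·t(Degraded) + 0.5·t(Idle)
t(Idle) = 1 + 0.35·t(Degraded) + 0.4·t(Idle)
Solving: t(Degraded) = 3.6066, t(Idle) = 3.7705.
Expected hours from Idle to Running: 3.7705.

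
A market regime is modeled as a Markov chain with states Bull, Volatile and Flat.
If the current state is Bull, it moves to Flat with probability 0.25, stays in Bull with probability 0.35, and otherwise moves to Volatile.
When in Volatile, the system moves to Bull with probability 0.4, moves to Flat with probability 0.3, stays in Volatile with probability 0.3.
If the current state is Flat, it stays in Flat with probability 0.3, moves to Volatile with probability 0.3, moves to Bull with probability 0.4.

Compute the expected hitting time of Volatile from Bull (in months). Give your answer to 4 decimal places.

Let t(s) be the expected number of months to first reach Volatile from state s, with t(Volatile) = 0. Conditioning on the first month:
t(Bull) = 1 + 0.35·t(Bull) + 0.25·t(Flat)
t(Flat) = 1 + 0.4·t(Bull) + 0.3·t(Flat)
Solving: t(Bull) = 2.6761, t(Flat) = 2.9577.
Expected months from Bull to Volatile: 2.6761.

2.6761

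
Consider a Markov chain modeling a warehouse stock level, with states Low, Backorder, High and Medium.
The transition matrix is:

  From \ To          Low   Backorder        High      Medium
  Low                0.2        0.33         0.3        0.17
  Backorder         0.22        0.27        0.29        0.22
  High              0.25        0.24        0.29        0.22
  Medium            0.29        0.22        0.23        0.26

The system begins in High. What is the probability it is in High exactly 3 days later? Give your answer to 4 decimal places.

Propagate the distribution vector 3 days from High.
After 0 days: (0.0000, 0.0000, 1.0000, 0.0000)
After 1 day: (0.2500, 0.2400, 0.2900, 0.2200)
After 2 days: (0.2391, 0.2653, 0.2793, 0.2163)
After 3 days: (0.2387, 0.2652, 0.2794, 0.2167)
P(in High after 3 days) = 0.2794

0.2794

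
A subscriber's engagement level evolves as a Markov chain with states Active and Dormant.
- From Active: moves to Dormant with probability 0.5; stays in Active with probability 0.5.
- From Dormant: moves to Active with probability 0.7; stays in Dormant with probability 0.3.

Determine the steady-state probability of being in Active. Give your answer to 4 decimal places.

0.5833

Let the stationary distribution be π with π = πP and π_1 + π_2 = 1.
π_1 = 0.5·π_1 + 0.7·π_2
Solving with the normalization constraint gives π = (0.5833, 0.4167).
So the stationary probability of Active is 0.5833.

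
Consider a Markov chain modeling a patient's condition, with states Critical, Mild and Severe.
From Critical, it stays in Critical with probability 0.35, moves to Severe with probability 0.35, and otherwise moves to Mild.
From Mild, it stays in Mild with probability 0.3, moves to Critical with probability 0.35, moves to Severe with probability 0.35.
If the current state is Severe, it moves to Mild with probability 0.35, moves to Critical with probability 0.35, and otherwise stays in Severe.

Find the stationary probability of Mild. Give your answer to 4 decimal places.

0.3167

Let the stationary distribution be π with π = πP and π_1 + π_2 + π_3 = 1.
π_1 = 0.35·π_1 + 0.35·π_2 + 0.35·π_3
π_2 = 0.3·π_1 + 0.3·π_2 + 0.35·π_3
Solving with the normalization constraint gives π = (0.3500, 0.3167, 0.3333).
So the stationary probability of Mild is 0.3167.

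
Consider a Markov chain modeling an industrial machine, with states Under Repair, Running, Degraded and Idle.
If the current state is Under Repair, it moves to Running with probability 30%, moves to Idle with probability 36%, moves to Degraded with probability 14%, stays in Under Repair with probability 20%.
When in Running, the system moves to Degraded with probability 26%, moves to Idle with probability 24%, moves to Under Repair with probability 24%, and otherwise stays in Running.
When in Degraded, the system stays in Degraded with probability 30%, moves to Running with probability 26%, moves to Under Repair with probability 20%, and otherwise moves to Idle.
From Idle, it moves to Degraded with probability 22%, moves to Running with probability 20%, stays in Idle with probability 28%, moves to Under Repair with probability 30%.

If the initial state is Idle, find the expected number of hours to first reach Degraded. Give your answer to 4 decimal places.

4.7882

Let t(s) be the expected number of hours to first reach Degraded from state s, with t(Degraded) = 0. Conditioning on the first hour:
t(Under Repair) = 1 + 0.2·t(Under Repair) + 0.3·t(Running) + 0.36·t(Idle)
t(Running) = 1 + 0.24·t(Under Repair) + 0.26·t(Running) + 0.24·t(Idle)
t(Idle) = 1 + 0.3·t(Under Repair) + 0.2·t(Running) + 0.28·t(Idle)
Solving: t(Under Repair) = 5.1160, t(Running) = 4.5635, t(Idle) = 4.7882.
Expected hours from Idle to Degraded: 4.7882.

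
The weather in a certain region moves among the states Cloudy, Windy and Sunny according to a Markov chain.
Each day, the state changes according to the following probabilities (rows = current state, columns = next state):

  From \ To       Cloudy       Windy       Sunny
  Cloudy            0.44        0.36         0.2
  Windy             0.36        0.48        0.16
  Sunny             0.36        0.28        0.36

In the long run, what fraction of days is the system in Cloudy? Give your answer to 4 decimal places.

Let the stationary distribution be π with π = πP and π_1 + π_2 + π_3 = 1.
π_1 = 0.44·π_1 + 0.36·π_2 + 0.36·π_3
π_2 = 0.36·π_1 + 0.48·π_2 + 0.28·π_3
Solving with the normalization constraint gives π = (0.3913, 0.3891, 0.2196).
So the stationary probability of Cloudy is 0.3913.

0.3913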